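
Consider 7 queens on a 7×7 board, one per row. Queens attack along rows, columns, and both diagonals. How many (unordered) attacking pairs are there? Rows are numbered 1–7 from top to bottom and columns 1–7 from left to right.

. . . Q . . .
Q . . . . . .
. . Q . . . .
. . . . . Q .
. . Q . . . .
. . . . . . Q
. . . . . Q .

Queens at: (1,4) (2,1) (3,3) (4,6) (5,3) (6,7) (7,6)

4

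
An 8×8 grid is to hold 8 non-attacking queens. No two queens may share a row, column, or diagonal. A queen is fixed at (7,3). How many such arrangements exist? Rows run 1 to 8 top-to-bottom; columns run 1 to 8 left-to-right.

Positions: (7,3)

14

Branch on row 1: col 1 → 0; col 2 → 1; col 4 → 6; col 5 → 3; col 6 → 0; col 7 → 3; col 8 → 1.
Sum: 0 + 1 + 6 + 3 + 0 + 3 + 1 = 14.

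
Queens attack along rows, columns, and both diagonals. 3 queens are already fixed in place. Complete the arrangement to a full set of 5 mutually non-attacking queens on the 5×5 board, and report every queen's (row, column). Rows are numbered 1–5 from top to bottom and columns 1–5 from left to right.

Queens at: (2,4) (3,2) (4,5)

Row 1: attacked by (2,4)→{3,4,5}; (3,2)→{2,4}; (4,5)→{2,5}. Safe: 1. Place at column 1.
Row 5: attacked by (1,1)→{1,5}; (2,4)→{1,4}; (3,2)→{2,4}; (4,5)→{4,5}. Safe: 3. Place at column 3.
Columns [1, 4, 2, 5, 3], r−c [0, -2, 1, -1, 2], r+c [2, 6, 5, 9, 8] are all distinct, so no two queens attack.

(1,1) (2,4) (3,2) (4,5) (5,3)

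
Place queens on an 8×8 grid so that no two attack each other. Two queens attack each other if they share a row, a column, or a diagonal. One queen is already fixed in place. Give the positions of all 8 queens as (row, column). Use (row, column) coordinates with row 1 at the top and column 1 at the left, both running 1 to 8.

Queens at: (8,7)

(1,5) (2,3) (3,1) (4,6) (5,8) (6,2) (7,4) (8,7)

Row 1: attacked by (8,7)→{7}. Safe: 1, 2, 3, 4, 5, 6, 8. Place at column 5.
Row 2: attacked by (1,5)→{4,5,6}; (8,7)→{1,7}. Safe: 2, 3, 8. Place at column 3.
Row 3: attacked by (1,5)→{3,5,7}; (2,3)→{2,3,4}; (8,7)→{2,7}. Safe: 1, 6, 8. Place at column 1.
Row 4: attacked by (1,5)→{2,5,8}; (2,3)→{1,3,5}; (3,1)→{1,2}; (8,7)→{3,7}. Safe: 4, 6. Place at column 6.
Row 5: attacked by (1,5)→{1,5}; (2,3)→{3,6}; (3,1)→{1,3}; (4,6)→{5,6,7}; (8,7)→{4,7}. Safe: 2, 8. Place at column 8.
Row 6: attacked by (1,5)→{5}; (2,3)→{3,7}; (3,1)→{1,4}; (4,6)→{4,6,8}; (5,8)→{7,8}; (8,7)→{5,7}. Safe: 2. Place at column 2.
Row 7: attacked by (1,5)→{5}; (2,3)→{3,8}; (3,1)→{1,5}; (4,6)→{3,6}; (5,8)→{6,8}; (6,2)→{1,2,3}; (8,7)→{6,7,8}. Safe: 4. Place at column 4.
Columns [5, 3, 1, 6, 8, 2, 4, 7], r−c [-4, -1, 2, -2, -3, 4, 3, 1], r+c [6, 5, 4, 10, 13, 8, 11, 15] are all distinct, so no two queens attack.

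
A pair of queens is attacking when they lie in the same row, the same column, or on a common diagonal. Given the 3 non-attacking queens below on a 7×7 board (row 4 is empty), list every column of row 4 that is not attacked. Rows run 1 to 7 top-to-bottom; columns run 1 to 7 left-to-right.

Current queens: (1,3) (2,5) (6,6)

(1,3) attacks row 4 at column 3 and diagonals 6.
(2,5) attacks row 4 at column 5 and diagonals 3, 7.
(6,6) attacks row 4 at column 6 and diagonals 4.
Attacked columns: {3, 4, 5, 6, 7}. Safe: {1, 2}.

columns 1, 2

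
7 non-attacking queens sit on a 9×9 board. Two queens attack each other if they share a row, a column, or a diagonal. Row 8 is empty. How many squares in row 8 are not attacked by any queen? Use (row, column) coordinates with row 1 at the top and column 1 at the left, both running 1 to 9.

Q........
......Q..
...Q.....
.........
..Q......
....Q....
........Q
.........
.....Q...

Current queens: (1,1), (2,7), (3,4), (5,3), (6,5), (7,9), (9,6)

1

(1,1) attacks row 8 at column 1 and diagonals 8.
(2,7) attacks row 8 at column 7 and diagonals 1.
(3,4) attacks row 8 at column 4 and diagonals 9.
(5,3) attacks row 8 at column 3 and diagonals 6.
(6,5) attacks row 8 at column 5 and diagonals 3, 7.
(7,9) attacks row 8 at column 9 and diagonals 8.
(9,6) attacks row 8 at column 6 and diagonals 5, 7.
Attacked columns: {1, 3, 4, 5, 6, 7, 8, 9}. Safe: {2}.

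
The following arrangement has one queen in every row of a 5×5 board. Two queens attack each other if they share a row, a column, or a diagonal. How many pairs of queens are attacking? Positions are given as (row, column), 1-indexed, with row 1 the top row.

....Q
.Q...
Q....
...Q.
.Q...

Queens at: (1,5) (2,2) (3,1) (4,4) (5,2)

Same column: (2,2)–(5,2) (column 2).
Same diagonal: (2,2)–(3,1) (|2−3| = |2−1| = 1); (2,2)–(4,4) (|2−4| = |2−4| = 2).
Total attacking pairs: 3.

3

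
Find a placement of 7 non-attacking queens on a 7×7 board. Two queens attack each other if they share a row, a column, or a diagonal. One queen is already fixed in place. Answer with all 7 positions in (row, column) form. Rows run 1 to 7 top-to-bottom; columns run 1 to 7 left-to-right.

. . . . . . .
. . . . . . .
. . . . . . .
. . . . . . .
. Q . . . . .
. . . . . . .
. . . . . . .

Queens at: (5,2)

(1,7) (2,4) (3,1) (4,5) (5,2) (6,6) (7,3)

Row 1: attacked by (5,2)→{2,6}. Safe: 1, 3, 4, 5, 7. Place at column 7.
Row 2: attacked by (1,7)→{6,7}; (5,2)→{2,5}. Safe: 1, 3, 4. Place at column 4.
Row 3: attacked by (1,7)→{5,7}; (2,4)→{3,4,5}; (5,2)→{2,4}. Safe: 1, 6. Place at column 1.
Row 4: attacked by (1,7)→{4,7}; (2,4)→{2,4,6}; (3,1)→{1,2}; (5,2)→{1,2,3}. Safe: 5. Place at column 5.
Row 6: attacked by (1,7)→{2,7}; (2,4)→{4}; (3,1)→{1,4}; (4,5)→{3,5,7}; (5,2)→{1,2,3}. Safe: 6. Place at column 6.
Row 7: attacked by (1,7)→{1,7}; (2,4)→{4}; (3,1)→{1,5}; (4,5)→{2,5}; (5,2)→{2,4}; (6,6)→{5,6,7}. Safe: 3. Place at column 3.
Columns [7, 4, 1, 5, 2, 6, 3], r−c [-6, -2, 2, -1, 3, 0, 4], r+c [8, 6, 4, 9, 7, 12, 10] are all distinct, so no two queens attack.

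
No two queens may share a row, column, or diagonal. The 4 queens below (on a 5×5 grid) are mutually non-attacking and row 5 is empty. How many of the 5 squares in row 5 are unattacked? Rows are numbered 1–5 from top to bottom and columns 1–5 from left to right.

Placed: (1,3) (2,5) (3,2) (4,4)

1

(1,3) attacks row 5 at column 3.
(2,5) attacks row 5 at column 5 and diagonals 2.
(3,2) attacks row 5 at column 2 and diagonals 4.
(4,4) attacks row 5 at column 4 and diagonals 3, 5.
Attacked columns: {2, 3, 4, 5}. Safe: {1}.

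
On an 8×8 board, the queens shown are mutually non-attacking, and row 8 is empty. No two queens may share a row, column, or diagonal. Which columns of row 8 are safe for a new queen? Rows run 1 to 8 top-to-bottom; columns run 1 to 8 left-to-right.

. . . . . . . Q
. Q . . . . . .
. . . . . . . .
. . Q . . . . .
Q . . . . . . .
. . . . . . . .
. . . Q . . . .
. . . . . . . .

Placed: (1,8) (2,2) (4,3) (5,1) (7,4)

columns 6

(1,8) attacks row 8 at column 8 and diagonals 1.
(2,2) attacks row 8 at column 2 and diagonals 8.
(4,3) attacks row 8 at column 3 and diagonals 7.
(5,1) attacks row 8 at column 1 and diagonals 4.
(7,4) attacks row 8 at column 4 and diagonals 3, 5.
Attacked columns: {1, 2, 3, 4, 5, 7, 8}. Safe: {6}.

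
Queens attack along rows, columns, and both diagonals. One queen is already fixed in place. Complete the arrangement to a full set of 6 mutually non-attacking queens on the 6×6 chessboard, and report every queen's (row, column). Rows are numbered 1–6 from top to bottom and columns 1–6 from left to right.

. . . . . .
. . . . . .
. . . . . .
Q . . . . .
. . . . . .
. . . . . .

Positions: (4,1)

Row 1: attacked by (4,1)→{1,4}. Safe: 2, 3, 5, 6. Place at column 2.
Row 2: attacked by (1,2)→{1,2,3}; (4,1)→{1,3}. Safe: 4, 5, 6. Place at column 4.
Row 3: attacked by (1,2)→{2,4}; (2,4)→{3,4,5}; (4,1)→{1,2}. Safe: 6. Place at column 6.
Row 5: attacked by (1,2)→{2,6}; (2,4)→{1,4}; (3,6)→{4,6}; (4,1)→{1,2}. Safe: 3, 5. Place at column 3.
Row 6: attacked by (1,2)→{2}; (2,4)→{4}; (3,6)→{3,6}; (4,1)→{1,3}; (5,3)→{2,3,4}. Safe: 5. Place at column 5.
Columns [2, 4, 6, 1, 3, 5], r−c [-1, -2, -3, 3, 2, 1], r+c [3, 6, 9, 5, 8, 11] are all distinct, so no two queens attack.

(1,2) (2,4) (3,6) (4,1) (5,3) (6,5)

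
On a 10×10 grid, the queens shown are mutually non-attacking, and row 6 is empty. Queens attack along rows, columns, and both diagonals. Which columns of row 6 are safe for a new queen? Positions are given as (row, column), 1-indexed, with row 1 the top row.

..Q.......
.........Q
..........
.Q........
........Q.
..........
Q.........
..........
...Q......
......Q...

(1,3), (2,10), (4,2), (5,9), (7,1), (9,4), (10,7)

(1,3) attacks row 6 at column 3 and diagonals 8.
(2,10) attacks row 6 at column 10 and diagonals 6.
(4,2) attacks row 6 at column 2 and diagonals 4.
(5,9) attacks row 6 at column 9 and diagonals 8, 10.
(7,1) attacks row 6 at column 1 and diagonals 2.
(9,4) attacks row 6 at column 4 and diagonals 1, 7.
(10,7) attacks row 6 at column 7 and diagonals 3.
Attacked columns: {1, 2, 3, 4, 6, 7, 8, 9, 10}. Safe: {5}.

columns 5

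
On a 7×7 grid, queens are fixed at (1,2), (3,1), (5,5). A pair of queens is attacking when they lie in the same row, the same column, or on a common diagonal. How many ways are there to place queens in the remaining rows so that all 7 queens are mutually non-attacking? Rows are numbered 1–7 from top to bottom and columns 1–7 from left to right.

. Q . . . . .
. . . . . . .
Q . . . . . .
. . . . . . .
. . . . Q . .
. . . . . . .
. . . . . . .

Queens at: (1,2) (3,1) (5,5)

Branch on row 2: col 4 → 1; col 6 → 0; col 7 → 0.
Sum: 1 + 0 + 0 = 1.

1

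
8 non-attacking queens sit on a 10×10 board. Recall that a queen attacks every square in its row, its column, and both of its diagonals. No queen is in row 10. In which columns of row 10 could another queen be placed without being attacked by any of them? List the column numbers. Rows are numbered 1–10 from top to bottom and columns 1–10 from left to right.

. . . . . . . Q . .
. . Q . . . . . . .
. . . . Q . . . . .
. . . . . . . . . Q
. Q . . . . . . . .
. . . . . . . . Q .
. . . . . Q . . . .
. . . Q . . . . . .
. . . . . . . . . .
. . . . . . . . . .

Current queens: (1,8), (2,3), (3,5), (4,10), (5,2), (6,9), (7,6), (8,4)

columns 1

(1,8) attacks row 10 at column 8.
(2,3) attacks row 10 at column 3.
(3,5) attacks row 10 at column 5.
(4,10) attacks row 10 at column 10 and diagonals 4.
(5,2) attacks row 10 at column 2 and diagonals 7.
(6,9) attacks row 10 at column 9 and diagonals 5.
(7,6) attacks row 10 at column 6 and diagonals 3, 9.
(8,4) attacks row 10 at column 4 and diagonals 2, 6.
Attacked columns: {2, 3, 4, 5, 6, 7, 8, 9, 10}. Safe: {1}.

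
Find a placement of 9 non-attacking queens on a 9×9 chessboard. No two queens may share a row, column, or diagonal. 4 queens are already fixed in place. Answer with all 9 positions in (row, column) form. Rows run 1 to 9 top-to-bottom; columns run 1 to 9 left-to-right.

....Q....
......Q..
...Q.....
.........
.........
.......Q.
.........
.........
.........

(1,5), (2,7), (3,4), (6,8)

(1,5) (2,7) (3,4) (4,1) (5,3) (6,8) (7,6) (8,2) (9,9)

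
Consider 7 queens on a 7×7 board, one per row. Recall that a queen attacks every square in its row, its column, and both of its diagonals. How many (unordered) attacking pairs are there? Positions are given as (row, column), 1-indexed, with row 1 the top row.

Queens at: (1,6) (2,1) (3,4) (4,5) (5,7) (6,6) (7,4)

5

Same column: (1,6)–(6,6) (column 6); (3,4)–(7,4) (column 4).
Same diagonal: (1,6)–(3,4) (|1−3| = |6−4| = 2); (3,4)–(4,5) (|3−4| = |4−5| = 1); (5,7)–(6,6) (|5−6| = |7−6| = 1).
Total attacking pairs: 5.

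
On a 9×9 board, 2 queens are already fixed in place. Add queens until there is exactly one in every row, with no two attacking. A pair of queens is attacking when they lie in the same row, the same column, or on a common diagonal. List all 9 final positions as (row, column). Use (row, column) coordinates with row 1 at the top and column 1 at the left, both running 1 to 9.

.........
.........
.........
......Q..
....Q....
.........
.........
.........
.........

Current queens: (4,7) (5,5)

Row 1: attacked by (4,7)→{4,7}; (5,5)→{1,5,9}. Safe: 2, 3, 6, 8. Place at column 8.
Row 2: attacked by (1,8)→{7,8,9}; (4,7)→{5,7,9}; (5,5)→{2,5,8}. Safe: 1, 3, 4, 6. Place at column 4.
Row 3: attacked by (1,8)→{6,8}; (2,4)→{3,4,5}; (4,7)→{6,7,8}; (5,5)→{3,5,7}. Safe: 1, 2, 9. Place at column 1.
Row 6: attacked by (1,8)→{3,8}; (2,4)→{4,8}; (3,1)→{1,4}; (4,7)→{5,7,9}; (5,5)→{4,5,6}. Safe: 2. Place at column 2.
Row 7: attacked by (1,8)→{2,8}; (2,4)→{4,9}; (3,1)→{1,5}; (4,7)→{4,7}; (5,5)→{3,5,7}; (6,2)→{1,2,3}. Safe: 6. Place at column 6.
Row 8: attacked by (1,8)→{1,8}; (2,4)→{4}; (3,1)→{1,6}; (4,7)→{3,7}; (5,5)→{2,5,8}; (6,2)→{2,4}; (7,6)→{5,6,7}. Safe: 9. Place at column 9.
Row 9: attacked by (1,8)→{8}; (2,4)→{4}; (3,1)→{1,7}; (4,7)→{2,7}; (5,5)→{1,5,9}; (6,2)→{2,5}; (7,6)→{4,6,8}; (8,9)→{8,9}. Safe: 3. Place at column 3.
Columns [8, 4, 1, 7, 5, 2, 6, 9, 3], r−c [-7, -2, 2, -3, 0, 4, 1, -1, 6], r+c [9, 6, 4, 11, 10, 8, 13, 17, 12] are all distinct, so no two queens attack.

(1,8) (2,4) (3,1) (4,7) (5,5) (6,2) (7,6) (8,9) (9,3)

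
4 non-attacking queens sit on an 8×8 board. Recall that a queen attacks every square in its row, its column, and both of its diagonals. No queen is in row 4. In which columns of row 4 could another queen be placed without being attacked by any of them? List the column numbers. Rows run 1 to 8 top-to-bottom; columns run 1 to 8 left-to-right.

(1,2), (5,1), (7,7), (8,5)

columns 3, 6, 8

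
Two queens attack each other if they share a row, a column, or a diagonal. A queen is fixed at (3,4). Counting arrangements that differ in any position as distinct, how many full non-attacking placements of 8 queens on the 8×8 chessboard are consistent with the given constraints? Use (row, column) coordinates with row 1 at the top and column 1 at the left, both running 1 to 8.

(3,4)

Branch on row 1: col 1 → 1; col 3 → 3; col 5 → 6; col 7 → 1; col 8 → 1.
Sum: 1 + 3 + 6 + 1 + 1 = 12.

12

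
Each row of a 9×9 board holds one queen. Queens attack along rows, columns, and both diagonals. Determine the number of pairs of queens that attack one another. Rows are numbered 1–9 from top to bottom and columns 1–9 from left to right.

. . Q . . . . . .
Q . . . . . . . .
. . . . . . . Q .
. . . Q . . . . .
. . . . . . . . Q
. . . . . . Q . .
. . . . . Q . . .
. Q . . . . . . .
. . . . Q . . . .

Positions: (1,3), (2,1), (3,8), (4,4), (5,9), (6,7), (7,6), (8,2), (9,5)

Same diagonal: (2,1)–(7,6) (|2−7| = |1−6| = 5); (5,9)–(9,5) (|5−9| = |9−5| = 4); (6,7)–(7,6) (|6−7| = |7−6| = 1).
Total attacking pairs: 3.

3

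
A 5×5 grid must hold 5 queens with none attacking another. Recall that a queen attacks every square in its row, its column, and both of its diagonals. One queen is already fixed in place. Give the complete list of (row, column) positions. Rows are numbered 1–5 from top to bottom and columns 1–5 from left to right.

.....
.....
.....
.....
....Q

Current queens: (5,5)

(1,3) (2,1) (3,4) (4,2) (5,5)

Row 1: attacked by (5,5)→{1,5}. Safe: 2, 3, 4. Place at column 3.
Row 2: attacked by (1,3)→{2,3,4}; (5,5)→{2,5}. Safe: 1. Place at column 1.
Row 3: attacked by (1,3)→{1,3,5}; (2,1)→{1,2}; (5,5)→{3,5}. Safe: 4. Place at column 4.
Row 4: attacked by (1,3)→{3}; (2,1)→{1,3}; (3,4)→{3,4,5}; (5,5)→{4,5}. Safe: 2. Place at column 2.
Columns [3, 1, 4, 2, 5], r−c [-2, 1, -1, 2, 0], r+c [4, 3, 7, 6, 10] are all distinct, so no two queens attack.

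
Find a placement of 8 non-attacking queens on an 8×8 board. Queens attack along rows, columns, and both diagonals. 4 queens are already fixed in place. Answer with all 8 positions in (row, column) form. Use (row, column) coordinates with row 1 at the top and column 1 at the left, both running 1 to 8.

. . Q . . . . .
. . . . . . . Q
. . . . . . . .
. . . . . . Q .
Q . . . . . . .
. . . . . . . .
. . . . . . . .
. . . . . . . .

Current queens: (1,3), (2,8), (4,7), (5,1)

(1,3) (2,8) (3,4) (4,7) (5,1) (6,6) (7,2) (8,5)

Row 3: attacked by (1,3)→{1,3,5}; (2,8)→{7,8}; (4,7)→{6,7,8}; (5,1)→{1,3}. Safe: 2, 4. Place at column 4.
Row 6: attacked by (1,3)→{3,8}; (2,8)→{4,8}; (3,4)→{1,4,7}; (4,7)→{5,7}; (5,1)→{1,2}. Safe: 6. Place at column 6.
Row 7: attacked by (1,3)→{3}; (2,8)→{3,8}; (3,4)→{4,8}; (4,7)→{4,7}; (5,1)→{1,3}; (6,6)→{5,6,7}. Safe: 2. Place at column 2.
Row 8: attacked by (1,3)→{3}; (2,8)→{2,8}; (3,4)→{4}; (4,7)→{3,7}; (5,1)→{1,4}; (6,6)→{4,6,8}; (7,2)→{1,2,3}. Safe: 5. Place at column 5.
Columns [3, 8, 4, 7, 1, 6, 2, 5], r−c [-2, -6, -1, -3, 4, 0, 5, 3], r+c [4, 10, 7, 11, 6, 12, 9, 13] are all distinct, so no two queens attack.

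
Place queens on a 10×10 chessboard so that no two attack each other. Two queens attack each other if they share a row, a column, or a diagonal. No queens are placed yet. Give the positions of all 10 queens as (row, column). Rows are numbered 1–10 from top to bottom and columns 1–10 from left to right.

(1,4) (2,1) (3,5) (4,8) (5,10) (6,3) (7,7) (8,9) (9,2) (10,6)

Row 1: Safe: 1, 2, 3, 4, 5, 6, 7, 8, 9, 10. Place at column 4.
Row 2: attacked by (1,4)→{3,4,5}. Safe: 1, 2, 6, 7, 8, 9, 10. Place at column 1.
Row 3: attacked by (1,4)→{2,4,6}; (2,1)→{1,2}. Safe: 3, 5, 7, 8, 9, 10. Place at column 5.
Row 4: attacked by (1,4)→{1,4,7}; (2,1)→{1,3}; (3,5)→{4,5,6}. Safe: 2, 8, 9, 10. Place at column 8.
Row 5: attacked by (1,4)→{4,8}; (2,1)→{1,4}; (3,5)→{3,5,7}; (4,8)→{7,8,9}. Safe: 2, 6, 10. Place at column 10.
Row 6: attacked by (1,4)→{4,9}; (2,1)→{1,5}; (3,5)→{2,5,8}; (4,8)→{6,8,10}; (5,10)→{9,10}. Safe: 3, 7. Place at column 3.
Row 7: attacked by (1,4)→{4,10}; (2,1)→{1,6}; (3,5)→{1,5,9}; (4,8)→{5,8}; (5,10)→{8,10}; (6,3)→{2,3,4}. Safe: 7. Place at column 7.
Row 8: attacked by (1,4)→{4}; (2,1)→{1,7}; (3,5)→{5,10}; (4,8)→{4,8}; (5,10)→{7,10}; (6,3)→{1,3,5}; (7,7)→{6,7,8}. Safe: 2, 9. Place at column 9.
Row 9: attacked by (1,4)→{4}; (2,1)→{1,8}; (3,5)→{5}; (4,8)→{3,8}; (5,10)→{6,10}; (6,3)→{3,6}; (7,7)→{5,7,9}; (8,9)→{8,9,10}. Safe: 2. Place at column 2.
Row 10: attacked by (1,4)→{4}; (2,1)→{1,9}; (3,5)→{5}; (4,8)→{2,8}; (5,10)→{5,10}; (6,3)→{3,7}; (7,7)→{4,7,10}; (8,9)→{7,9}; (9,2)→{1,2,3}. Safe: 6. Place at column 6.
Columns [4, 1, 5, 8, 10, 3, 7, 9, 2, 6], r−c [-3, 1, -2, -4, -5, 3, 0, -1, 7, 4], r+c [5, 3, 8, 12, 15, 9, 14, 17, 11, 16] are all distinct, so no two queens attack.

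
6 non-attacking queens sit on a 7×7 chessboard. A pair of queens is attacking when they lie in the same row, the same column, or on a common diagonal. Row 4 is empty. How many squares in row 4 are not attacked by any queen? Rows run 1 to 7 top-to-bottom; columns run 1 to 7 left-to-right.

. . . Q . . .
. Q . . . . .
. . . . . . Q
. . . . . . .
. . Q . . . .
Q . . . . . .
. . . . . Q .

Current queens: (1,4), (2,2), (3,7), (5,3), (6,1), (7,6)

(1,4) attacks row 4 at column 4 and diagonals 1, 7.
(2,2) attacks row 4 at column 2 and diagonals 4.
(3,7) attacks row 4 at column 7 and diagonals 6.
(5,3) attacks row 4 at column 3 and diagonals 2, 4.
(6,1) attacks row 4 at column 1 and diagonals 3.
(7,6) attacks row 4 at column 6 and diagonals 3.
Attacked columns: {1, 2, 3, 4, 6, 7}. Safe: {5}.

1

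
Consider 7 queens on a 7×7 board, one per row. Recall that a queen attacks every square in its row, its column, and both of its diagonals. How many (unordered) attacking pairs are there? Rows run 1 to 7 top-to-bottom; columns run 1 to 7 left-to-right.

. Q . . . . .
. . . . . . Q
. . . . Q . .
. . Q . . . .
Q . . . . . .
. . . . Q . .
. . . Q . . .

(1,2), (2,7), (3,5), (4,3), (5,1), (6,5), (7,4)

3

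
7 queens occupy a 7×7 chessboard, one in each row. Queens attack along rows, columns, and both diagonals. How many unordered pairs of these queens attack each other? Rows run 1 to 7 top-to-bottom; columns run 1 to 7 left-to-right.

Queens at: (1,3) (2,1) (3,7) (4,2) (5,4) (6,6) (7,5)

Same diagonal: (2,1)–(5,4) (|2−5| = |1−4| = 3); (4,2)–(7,5) (|4−7| = |2−5| = 3); (6,6)–(7,5) (|6−7| = |6−5| = 1).
Total attacking pairs: 3.

3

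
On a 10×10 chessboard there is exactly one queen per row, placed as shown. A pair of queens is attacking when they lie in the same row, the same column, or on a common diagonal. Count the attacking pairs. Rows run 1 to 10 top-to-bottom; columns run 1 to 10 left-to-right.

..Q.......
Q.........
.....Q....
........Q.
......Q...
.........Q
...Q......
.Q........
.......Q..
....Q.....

2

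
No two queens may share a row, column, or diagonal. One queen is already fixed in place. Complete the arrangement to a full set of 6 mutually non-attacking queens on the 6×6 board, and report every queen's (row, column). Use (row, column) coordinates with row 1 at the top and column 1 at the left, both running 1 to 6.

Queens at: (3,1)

Row 1: attacked by (3,1)→{1,3}. Safe: 2, 4, 5, 6. Place at column 5.
Row 2: attacked by (1,5)→{4,5,6}; (3,1)→{1,2}. Safe: 3. Place at column 3.
Row 4: attacked by (1,5)→{2,5}; (2,3)→{1,3,5}; (3,1)→{1,2}. Safe: 4, 6. Place at column 6.
Row 5: attacked by (1,5)→{1,5}; (2,3)→{3,6}; (3,1)→{1,3}; (4,6)→{5,6}. Safe: 2, 4. Place at column 4.
Row 6: attacked by (1,5)→{5}; (2,3)→{3}; (3,1)→{1,4}; (4,6)→{4,6}; (5,4)→{3,4,5}. Safe: 2. Place at column 2.
Columns [5, 3, 1, 6, 4, 2], r−c [-4, -1, 2, -2, 1, 4], r+c [6, 5, 4, 10, 9, 8] are all distinct, so no two queens attack.

(1,5) (2,3) (3,1) (4,6) (5,4) (6,2)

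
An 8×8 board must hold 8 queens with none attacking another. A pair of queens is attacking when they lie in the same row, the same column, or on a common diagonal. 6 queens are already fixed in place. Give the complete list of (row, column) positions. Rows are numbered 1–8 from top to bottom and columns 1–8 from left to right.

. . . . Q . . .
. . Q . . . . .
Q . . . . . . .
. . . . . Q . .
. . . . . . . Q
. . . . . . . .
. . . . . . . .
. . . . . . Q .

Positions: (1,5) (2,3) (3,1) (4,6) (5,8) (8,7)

(1,5) (2,3) (3,1) (4,6) (5,8) (6,2) (7,4) (8,7)

Row 6: attacked by (1,5)→{5}; (2,3)→{3,7}; (3,1)→{1,4}; (4,6)→{4,6,8}; (5,8)→{7,8}; (8,7)→{5,7}. Safe: 2. Place at column 2.
Row 7: attacked by (1,5)→{5}; (2,3)→{3,8}; (3,1)→{1,5}; (4,6)→{3,6}; (5,8)→{6,8}; (6,2)→{1,2,3}; (8,7)→{6,7,8}. Safe: 4. Place at column 4.
Columns [5, 3, 1, 6, 8, 2, 4, 7], r−c [-4, -1, 2, -2, -3, 4, 3, 1], r+c [6, 5, 4, 10, 13, 8, 11, 15] are all distinct, so no two queens attack.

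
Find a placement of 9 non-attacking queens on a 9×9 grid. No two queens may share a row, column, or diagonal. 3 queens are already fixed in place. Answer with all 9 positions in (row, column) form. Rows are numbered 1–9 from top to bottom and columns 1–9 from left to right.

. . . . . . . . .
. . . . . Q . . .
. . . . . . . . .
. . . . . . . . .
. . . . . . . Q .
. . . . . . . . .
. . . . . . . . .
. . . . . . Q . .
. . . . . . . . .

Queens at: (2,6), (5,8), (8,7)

(1,2) (2,6) (3,3) (4,1) (5,8) (6,4) (7,9) (8,7) (9,5)

Row 1: attacked by (2,6)→{5,6,7}; (5,8)→{4,8}; (8,7)→{7}. Safe: 1, 2, 3, 9. Place at column 2.
Row 3: attacked by (1,2)→{2,4}; (2,6)→{5,6,7}; (5,8)→{6,8}; (8,7)→{2,7}. Safe: 1, 3, 9. Place at column 3.
Row 4: attacked by (1,2)→{2,5}; (2,6)→{4,6,8}; (3,3)→{2,3,4}; (5,8)→{7,8,9}; (8,7)→{3,7}. Safe: 1. Place at column 1.
Row 6: attacked by (1,2)→{2,7}; (2,6)→{2,6}; (3,3)→{3,6}; (4,1)→{1,3}; (5,8)→{7,8,9}; (8,7)→{5,7,9}. Safe: 4. Place at column 4.
Row 7: attacked by (1,2)→{2,8}; (2,6)→{1,6}; (3,3)→{3,7}; (4,1)→{1,4}; (5,8)→{6,8}; (6,4)→{3,4,5}; (8,7)→{6,7,8}. Safe: 9. Place at column 9.
Row 9: attacked by (1,2)→{2}; (2,6)→{6}; (3,3)→{3,9}; (4,1)→{1,6}; (5,8)→{4,8}; (6,4)→{1,4,7}; (7,9)→{7,9}; (8,7)→{6,7,8}. Safe: 5. Place at column 5.
Columns [2, 6, 3, 1, 8, 4, 9, 7, 5], r−c [-1, -4, 0, 3, -3, 2, -2, 1, 4], r+c [3, 8, 6, 5, 13, 10, 16, 15, 14] are all distinct, so no two queens attack.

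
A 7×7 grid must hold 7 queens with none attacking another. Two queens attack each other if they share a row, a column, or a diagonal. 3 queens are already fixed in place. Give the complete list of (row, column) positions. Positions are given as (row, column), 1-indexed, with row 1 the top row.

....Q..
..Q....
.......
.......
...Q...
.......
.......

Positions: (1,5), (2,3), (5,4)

Row 3: attacked by (1,5)→{3,5,7}; (2,3)→{2,3,4}; (5,4)→{2,4,6}. Safe: 1. Place at column 1.
Row 4: attacked by (1,5)→{2,5}; (2,3)→{1,3,5}; (3,1)→{1,2}; (5,4)→{3,4,5}. Safe: 6, 7. Place at column 6.
Row 6: attacked by (1,5)→{5}; (2,3)→{3,7}; (3,1)→{1,4}; (4,6)→{4,6}; (5,4)→{3,4,5}. Safe: 2. Place at column 2.
Row 7: attacked by (1,5)→{5}; (2,3)→{3}; (3,1)→{1,5}; (4,6)→{3,6}; (5,4)→{2,4,6}; (6,2)→{1,2,3}. Safe: 7. Place at column 7.
Columns [5, 3, 1, 6, 4, 2, 7], r−c [-4, -1, 2, -2, 1, 4, 0], r+c [6, 5, 4, 10, 9, 8, 14] are all distinct, so no two queens attack.

(1,5) (2,3) (3,1) (4,6) (5,4) (6,2) (7,7)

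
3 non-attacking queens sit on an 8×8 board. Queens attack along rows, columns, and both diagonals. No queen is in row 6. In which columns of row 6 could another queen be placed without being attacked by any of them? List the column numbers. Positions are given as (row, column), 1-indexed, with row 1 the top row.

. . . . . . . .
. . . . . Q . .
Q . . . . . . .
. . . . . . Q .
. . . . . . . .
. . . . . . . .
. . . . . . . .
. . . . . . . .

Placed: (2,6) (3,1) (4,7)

columns 3, 8

(2,6) attacks row 6 at column 6 and diagonals 2.
(3,1) attacks row 6 at column 1 and diagonals 4.
(4,7) attacks row 6 at column 7 and diagonals 5.
Attacked columns: {1, 2, 4, 5, 6, 7}. Safe: {3, 8}.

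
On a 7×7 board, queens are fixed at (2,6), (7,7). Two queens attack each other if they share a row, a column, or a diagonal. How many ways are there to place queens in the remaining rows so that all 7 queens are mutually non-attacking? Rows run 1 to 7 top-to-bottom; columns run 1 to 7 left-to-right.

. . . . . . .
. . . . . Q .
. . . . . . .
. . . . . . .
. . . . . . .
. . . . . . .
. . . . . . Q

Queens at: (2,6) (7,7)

Branch on row 1: col 2 → 0; col 3 → 1; col 4 → 0.
Sum: 0 + 1 + 0 = 1.

1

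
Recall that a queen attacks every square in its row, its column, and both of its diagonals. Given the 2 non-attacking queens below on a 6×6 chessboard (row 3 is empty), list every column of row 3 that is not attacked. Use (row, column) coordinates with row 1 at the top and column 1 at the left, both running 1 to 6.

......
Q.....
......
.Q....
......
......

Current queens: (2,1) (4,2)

(2,1) attacks row 3 at column 1 and diagonals 2.
(4,2) attacks row 3 at column 2 and diagonals 1, 3.
Attacked columns: {1, 2, 3}. Safe: {4, 5, 6}.

columns 4, 5, 6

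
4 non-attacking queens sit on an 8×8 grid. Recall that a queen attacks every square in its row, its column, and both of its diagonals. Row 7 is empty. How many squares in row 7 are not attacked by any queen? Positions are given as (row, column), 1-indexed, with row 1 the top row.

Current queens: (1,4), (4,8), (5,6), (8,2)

(1,4) attacks row 7 at column 4.
(4,8) attacks row 7 at column 8 and diagonals 5.
(5,6) attacks row 7 at column 6 and diagonals 4, 8.
(8,2) attacks row 7 at column 2 and diagonals 1, 3.
Attacked columns: {1, 2, 3, 4, 5, 6, 8}. Safe: {7}.

1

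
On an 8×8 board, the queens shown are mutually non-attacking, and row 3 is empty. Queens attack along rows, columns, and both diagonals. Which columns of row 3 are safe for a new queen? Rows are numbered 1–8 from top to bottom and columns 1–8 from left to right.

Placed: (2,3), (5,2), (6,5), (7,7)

columns 1, 6

(2,3) attacks row 3 at column 3 and diagonals 2, 4.
(5,2) attacks row 3 at column 2 and diagonals 4.
(6,5) attacks row 3 at column 5 and diagonals 2, 8.
(7,7) attacks row 3 at column 7 and diagonals 3.
Attacked columns: {2, 3, 4, 5, 7, 8}. Safe: {1, 6}.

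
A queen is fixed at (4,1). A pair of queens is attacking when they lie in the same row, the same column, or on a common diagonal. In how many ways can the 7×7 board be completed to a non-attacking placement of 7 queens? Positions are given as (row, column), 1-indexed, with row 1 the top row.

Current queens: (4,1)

Branch on row 1: col 2 → 2; col 3 → 1; col 5 → 0; col 6 → 2; col 7 → 1.
Sum: 2 + 1 + 0 + 2 + 1 = 6.

6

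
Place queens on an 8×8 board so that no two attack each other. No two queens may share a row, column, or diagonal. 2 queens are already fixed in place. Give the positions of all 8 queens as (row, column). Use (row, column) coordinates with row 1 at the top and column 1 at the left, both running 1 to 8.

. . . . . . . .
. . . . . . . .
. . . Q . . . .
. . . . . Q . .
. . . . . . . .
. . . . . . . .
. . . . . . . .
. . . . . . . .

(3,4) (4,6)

Row 1: attacked by (3,4)→{2,4,6}; (4,6)→{3,6}. Safe: 1, 5, 7, 8. Place at column 1.
Row 2: attacked by (1,1)→{1,2}; (3,4)→{3,4,5}; (4,6)→{4,6,8}. Safe: 7. Place at column 7.
Row 5: attacked by (1,1)→{1,5}; (2,7)→{4,7}; (3,4)→{2,4,6}; (4,6)→{5,6,7}. Safe: 3, 8. Place at column 8.
Row 6: attacked by (1,1)→{1,6}; (2,7)→{3,7}; (3,4)→{1,4,7}; (4,6)→{4,6,8}; (5,8)→{7,8}. Safe: 2, 5. Place at column 2.
Row 7: attacked by (1,1)→{1,7}; (2,7)→{2,7}; (3,4)→{4,8}; (4,6)→{3,6}; (5,8)→{6,8}; (6,2)→{1,2,3}. Safe: 5. Place at column 5.
Row 8: attacked by (1,1)→{1,8}; (2,7)→{1,7}; (3,4)→{4}; (4,6)→{2,6}; (5,8)→{5,8}; (6,2)→{2,4}; (7,5)→{4,5,6}. Safe: 3. Place at column 3.
Columns [1, 7, 4, 6, 8, 2, 5, 3], r−c [0, -5, -1, -2, -3, 4, 2, 5], r+c [2, 9, 7, 10, 13, 8, 12, 11] are all distinct, so no two queens attack.

(1,1) (2,7) (3,4) (4,6) (5,8) (6,2) (7,5) (8,3)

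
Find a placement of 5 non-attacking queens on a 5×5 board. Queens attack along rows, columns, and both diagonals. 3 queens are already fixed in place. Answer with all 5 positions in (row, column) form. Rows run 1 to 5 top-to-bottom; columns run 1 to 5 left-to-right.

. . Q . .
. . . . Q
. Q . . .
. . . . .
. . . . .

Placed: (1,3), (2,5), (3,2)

(1,3) (2,5) (3,2) (4,4) (5,1)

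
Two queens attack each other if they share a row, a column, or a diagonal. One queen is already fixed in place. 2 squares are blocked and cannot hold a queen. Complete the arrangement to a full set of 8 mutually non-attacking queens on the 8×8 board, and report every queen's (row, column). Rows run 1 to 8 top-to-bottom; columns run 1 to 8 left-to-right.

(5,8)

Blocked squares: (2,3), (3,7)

Row 1: attacked by (5,8)→{4,8}. Safe: 1, 2, 3, 5, 6, 7. Place at column 6.
Row 2: attacked by (1,6)→{5,6,7}; (5,8)→{5,8}. Blocked: 3. Safe: 1, 2, 4. Place at column 4.
Row 3: attacked by (1,6)→{4,6,8}; (2,4)→{3,4,5}; (5,8)→{6,8}. Blocked: 7. Safe: 1, 2. Place at column 1.
Row 4: attacked by (1,6)→{3,6}; (2,4)→{2,4,6}; (3,1)→{1,2}; (5,8)→{7,8}. Safe: 5. Place at column 5.
Row 6: attacked by (1,6)→{1,6}; (2,4)→{4,8}; (3,1)→{1,4}; (4,5)→{3,5,7}; (5,8)→{7,8}. Safe: 2. Place at column 2.
Row 7: attacked by (1,6)→{6}; (2,4)→{4}; (3,1)→{1,5}; (4,5)→{2,5,8}; (5,8)→{6,8}; (6,2)→{1,2,3}. Safe: 7. Place at column 7.
Row 8: attacked by (1,6)→{6}; (2,4)→{4}; (3,1)→{1,6}; (4,5)→{1,5}; (5,8)→{5,8}; (6,2)→{2,4}; (7,7)→{6,7,8}. Safe: 3. Place at column 3.
Columns [6, 4, 1, 5, 8, 2, 7, 3], r−c [-5, -2, 2, -1, -3, 4, 0, 5], r+c [7, 6, 4, 9, 13, 8, 14, 11] are all distinct, so no two queens attack.

(1,6) (2,4) (3,1) (4,5) (5,8) (6,2) (7,7) (8,3)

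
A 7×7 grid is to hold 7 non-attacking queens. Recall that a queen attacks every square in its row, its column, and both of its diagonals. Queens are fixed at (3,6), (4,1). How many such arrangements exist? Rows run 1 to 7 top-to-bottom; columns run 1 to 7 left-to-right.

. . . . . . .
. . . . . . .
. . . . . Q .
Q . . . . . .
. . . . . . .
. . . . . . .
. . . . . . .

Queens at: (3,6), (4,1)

1

Branch on row 1: col 2 → 1; col 3 → 0; col 5 → 0; col 7 → 0.
Sum: 1 + 0 + 0 + 0 = 1.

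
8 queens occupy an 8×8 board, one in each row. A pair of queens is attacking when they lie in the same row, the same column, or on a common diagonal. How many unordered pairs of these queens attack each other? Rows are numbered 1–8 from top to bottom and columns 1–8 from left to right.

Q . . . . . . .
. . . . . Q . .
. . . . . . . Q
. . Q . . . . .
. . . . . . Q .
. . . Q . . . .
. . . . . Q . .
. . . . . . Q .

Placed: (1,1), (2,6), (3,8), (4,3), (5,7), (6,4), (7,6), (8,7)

Same column: (2,6)–(7,6) (column 6); (5,7)–(8,7) (column 7).
Same diagonal: (4,3)–(7,6) (|4−7| = |3−6| = 3); (4,3)–(8,7) (|4−8| = |3−7| = 4); (7,6)–(8,7) (|7−8| = |6−7| = 1).
Total attacking pairs: 5.

5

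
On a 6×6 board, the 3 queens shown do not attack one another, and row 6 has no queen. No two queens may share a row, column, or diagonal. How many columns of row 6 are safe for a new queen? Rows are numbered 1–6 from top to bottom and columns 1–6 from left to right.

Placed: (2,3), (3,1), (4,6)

2

(2,3) attacks row 6 at column 3.
(3,1) attacks row 6 at column 1 and diagonals 4.
(4,6) attacks row 6 at column 6 and diagonals 4.
Attacked columns: {1, 3, 4, 6}. Safe: {2, 5}.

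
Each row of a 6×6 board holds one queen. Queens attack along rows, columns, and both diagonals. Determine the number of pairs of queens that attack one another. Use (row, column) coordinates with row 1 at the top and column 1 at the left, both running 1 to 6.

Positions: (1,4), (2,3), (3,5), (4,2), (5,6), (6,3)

3

Same column: (2,3)–(6,3) (column 3).
Same diagonal: (1,4)–(2,3) (|1−2| = |4−3| = 1); (2,3)–(5,6) (|2−5| = |3−6| = 3).
Total attacking pairs: 3.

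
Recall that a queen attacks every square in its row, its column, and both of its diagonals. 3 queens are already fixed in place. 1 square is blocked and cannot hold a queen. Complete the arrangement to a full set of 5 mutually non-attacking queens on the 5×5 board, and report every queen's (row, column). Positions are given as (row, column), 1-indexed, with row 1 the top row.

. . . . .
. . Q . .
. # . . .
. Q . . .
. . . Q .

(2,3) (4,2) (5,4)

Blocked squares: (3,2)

Row 1: attacked by (2,3)→{2,3,4}; (4,2)→{2,5}; (5,4)→{4}. Safe: 1. Place at column 1.
Row 3: attacked by (1,1)→{1,3}; (2,3)→{2,3,4}; (4,2)→{1,2,3}; (5,4)→{2,4}. Blocked: 2. Safe: 5. Place at column 5.
Columns [1, 3, 5, 2, 4], r−c [0, -1, -2, 2, 1], r+c [2, 5, 8, 6, 9] are all distinct, so no two queens attack.

(1,1) (2,3) (3,5) (4,2) (5,4)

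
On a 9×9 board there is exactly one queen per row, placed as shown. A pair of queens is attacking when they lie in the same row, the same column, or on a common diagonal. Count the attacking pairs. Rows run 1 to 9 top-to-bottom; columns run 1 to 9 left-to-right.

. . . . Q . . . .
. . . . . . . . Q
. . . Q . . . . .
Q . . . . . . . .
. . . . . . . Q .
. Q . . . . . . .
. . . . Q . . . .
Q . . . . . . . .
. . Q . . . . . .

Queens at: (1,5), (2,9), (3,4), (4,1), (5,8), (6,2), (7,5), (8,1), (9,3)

3

Same column: (1,5)–(7,5) (column 5); (4,1)–(8,1) (column 1).
Same diagonal: (7,5)–(9,3) (|7−9| = |5−3| = 2).
Total attacking pairs: 3.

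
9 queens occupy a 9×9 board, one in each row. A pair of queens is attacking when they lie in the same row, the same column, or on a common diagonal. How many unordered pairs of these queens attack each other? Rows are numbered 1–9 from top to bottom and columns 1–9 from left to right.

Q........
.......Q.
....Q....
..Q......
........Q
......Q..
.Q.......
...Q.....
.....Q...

0

All columns are distinct and no two queens satisfy |Δrow| = |Δcol|, so no pair attacks.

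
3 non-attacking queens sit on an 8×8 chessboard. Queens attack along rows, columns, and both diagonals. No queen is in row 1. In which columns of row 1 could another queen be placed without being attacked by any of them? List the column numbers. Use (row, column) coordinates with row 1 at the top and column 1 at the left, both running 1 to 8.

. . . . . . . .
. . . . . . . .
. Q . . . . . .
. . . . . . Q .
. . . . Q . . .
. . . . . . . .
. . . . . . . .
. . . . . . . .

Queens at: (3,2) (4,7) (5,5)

(3,2) attacks row 1 at column 2 and diagonals 4.
(4,7) attacks row 1 at column 7 and diagonals 4.
(5,5) attacks row 1 at column 5 and diagonals 1.
Attacked columns: {1, 2, 4, 5, 7}. Safe: {3, 6, 8}.

columns 3, 6, 8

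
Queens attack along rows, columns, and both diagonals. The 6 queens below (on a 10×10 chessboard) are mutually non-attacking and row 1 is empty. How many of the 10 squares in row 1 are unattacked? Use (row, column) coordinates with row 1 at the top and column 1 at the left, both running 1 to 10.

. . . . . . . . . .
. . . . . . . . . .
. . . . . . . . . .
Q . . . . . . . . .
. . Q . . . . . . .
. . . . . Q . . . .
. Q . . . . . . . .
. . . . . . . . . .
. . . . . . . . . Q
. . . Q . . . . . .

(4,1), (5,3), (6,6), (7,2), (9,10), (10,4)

2

(4,1) attacks row 1 at column 1 and diagonals 4.
(5,3) attacks row 1 at column 3 and diagonals 7.
(6,6) attacks row 1 at column 6 and diagonals 1.
(7,2) attacks row 1 at column 2 and diagonals 8.
(9,10) attacks row 1 at column 10 and diagonals 2.
(10,4) attacks row 1 at column 4.
Attacked columns: {1, 2, 3, 4, 6, 7, 8, 10}. Safe: {5, 9}.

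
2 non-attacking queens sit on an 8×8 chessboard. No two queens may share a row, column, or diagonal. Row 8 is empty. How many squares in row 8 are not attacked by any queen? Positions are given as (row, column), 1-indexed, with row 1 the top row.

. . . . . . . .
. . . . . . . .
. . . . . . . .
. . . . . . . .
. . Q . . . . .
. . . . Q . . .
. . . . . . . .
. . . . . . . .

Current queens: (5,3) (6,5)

4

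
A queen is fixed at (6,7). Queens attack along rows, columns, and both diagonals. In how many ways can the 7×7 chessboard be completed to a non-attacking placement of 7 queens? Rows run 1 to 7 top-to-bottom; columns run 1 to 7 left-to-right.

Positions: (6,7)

Branch on row 1: col 1 → 1; col 3 → 2; col 4 → 2; col 5 → 1; col 6 → 1.
Sum: 1 + 2 + 2 + 1 + 1 = 7.

7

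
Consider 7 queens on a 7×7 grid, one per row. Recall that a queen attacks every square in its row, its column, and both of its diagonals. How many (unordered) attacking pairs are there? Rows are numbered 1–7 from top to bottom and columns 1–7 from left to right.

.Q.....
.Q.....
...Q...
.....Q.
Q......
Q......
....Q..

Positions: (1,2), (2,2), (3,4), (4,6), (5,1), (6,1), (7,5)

Same column: (1,2)–(2,2) (column 2); (5,1)–(6,1) (column 1).
Same diagonal: (1,2)–(3,4) (|1−3| = |2−4| = 2); (3,4)–(6,1) (|3−6| = |4−1| = 3).
Total attacking pairs: 4.

4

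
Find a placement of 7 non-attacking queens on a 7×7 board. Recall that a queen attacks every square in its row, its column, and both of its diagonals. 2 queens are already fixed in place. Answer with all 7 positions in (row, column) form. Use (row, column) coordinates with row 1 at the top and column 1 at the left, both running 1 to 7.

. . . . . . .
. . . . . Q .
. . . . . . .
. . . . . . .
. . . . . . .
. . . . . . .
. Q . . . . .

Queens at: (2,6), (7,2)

(1,4) (2,6) (3,1) (4,3) (5,5) (6,7) (7,2)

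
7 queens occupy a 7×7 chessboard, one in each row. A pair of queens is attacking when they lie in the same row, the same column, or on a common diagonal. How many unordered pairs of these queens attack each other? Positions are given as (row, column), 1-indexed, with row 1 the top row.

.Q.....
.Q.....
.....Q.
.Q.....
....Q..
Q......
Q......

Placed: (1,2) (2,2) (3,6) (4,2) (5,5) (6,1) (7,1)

Same column: (1,2)–(2,2) (column 2); (1,2)–(4,2) (column 2); (2,2)–(4,2) (column 2); (6,1)–(7,1) (column 1).
Same diagonal: (2,2)–(5,5) (|2−5| = |2−5| = 3).
Total attacking pairs: 5.

5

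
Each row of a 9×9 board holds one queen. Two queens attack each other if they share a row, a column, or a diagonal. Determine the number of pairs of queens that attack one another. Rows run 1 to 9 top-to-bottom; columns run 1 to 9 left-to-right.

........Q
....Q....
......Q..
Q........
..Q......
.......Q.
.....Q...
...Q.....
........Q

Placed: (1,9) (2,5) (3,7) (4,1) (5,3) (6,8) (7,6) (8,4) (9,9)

Same column: (1,9)–(9,9) (column 9).
Same diagonal: (1,9)–(3,7) (|1−3| = |9−7| = 2).
Total attacking pairs: 2.

2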